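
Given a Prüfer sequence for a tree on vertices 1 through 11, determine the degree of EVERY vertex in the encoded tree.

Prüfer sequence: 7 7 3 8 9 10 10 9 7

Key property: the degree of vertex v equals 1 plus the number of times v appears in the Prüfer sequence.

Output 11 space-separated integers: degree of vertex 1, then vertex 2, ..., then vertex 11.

p_1 = 7: count[7] becomes 1
p_2 = 7: count[7] becomes 2
p_3 = 3: count[3] becomes 1
p_4 = 8: count[8] becomes 1
p_5 = 9: count[9] becomes 1
p_6 = 10: count[10] becomes 1
p_7 = 10: count[10] becomes 2
p_8 = 9: count[9] becomes 2
p_9 = 7: count[7] becomes 3
Degrees (1 + count): deg[1]=1+0=1, deg[2]=1+0=1, deg[3]=1+1=2, deg[4]=1+0=1, deg[5]=1+0=1, deg[6]=1+0=1, deg[7]=1+3=4, deg[8]=1+1=2, deg[9]=1+2=3, deg[10]=1+2=3, deg[11]=1+0=1

Answer: 1 1 2 1 1 1 4 2 3 3 1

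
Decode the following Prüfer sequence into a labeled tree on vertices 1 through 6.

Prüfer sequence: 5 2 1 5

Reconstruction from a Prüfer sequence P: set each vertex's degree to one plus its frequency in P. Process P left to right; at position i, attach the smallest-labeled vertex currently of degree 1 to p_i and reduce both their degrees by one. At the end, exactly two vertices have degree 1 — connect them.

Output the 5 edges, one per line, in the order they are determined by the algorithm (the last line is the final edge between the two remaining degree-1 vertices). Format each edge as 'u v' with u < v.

Answer: 3 5
2 4
1 2
1 5
5 6

Derivation:
Initial degrees: {1:2, 2:2, 3:1, 4:1, 5:3, 6:1}
Step 1: smallest deg-1 vertex = 3, p_1 = 5. Add edge {3,5}. Now deg[3]=0, deg[5]=2.
Step 2: smallest deg-1 vertex = 4, p_2 = 2. Add edge {2,4}. Now deg[4]=0, deg[2]=1.
Step 3: smallest deg-1 vertex = 2, p_3 = 1. Add edge {1,2}. Now deg[2]=0, deg[1]=1.
Step 4: smallest deg-1 vertex = 1, p_4 = 5. Add edge {1,5}. Now deg[1]=0, deg[5]=1.
Final: two remaining deg-1 vertices are 5, 6. Add edge {5,6}.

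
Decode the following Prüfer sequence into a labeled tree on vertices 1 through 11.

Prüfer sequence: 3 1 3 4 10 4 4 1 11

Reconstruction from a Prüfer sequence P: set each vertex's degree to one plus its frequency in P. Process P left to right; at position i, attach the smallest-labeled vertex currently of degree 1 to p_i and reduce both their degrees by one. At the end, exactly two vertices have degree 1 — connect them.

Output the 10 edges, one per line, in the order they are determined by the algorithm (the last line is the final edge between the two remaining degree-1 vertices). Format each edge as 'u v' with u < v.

Initial degrees: {1:3, 2:1, 3:3, 4:4, 5:1, 6:1, 7:1, 8:1, 9:1, 10:2, 11:2}
Step 1: smallest deg-1 vertex = 2, p_1 = 3. Add edge {2,3}. Now deg[2]=0, deg[3]=2.
Step 2: smallest deg-1 vertex = 5, p_2 = 1. Add edge {1,5}. Now deg[5]=0, deg[1]=2.
Step 3: smallest deg-1 vertex = 6, p_3 = 3. Add edge {3,6}. Now deg[6]=0, deg[3]=1.
Step 4: smallest deg-1 vertex = 3, p_4 = 4. Add edge {3,4}. Now deg[3]=0, deg[4]=3.
Step 5: smallest deg-1 vertex = 7, p_5 = 10. Add edge {7,10}. Now deg[7]=0, deg[10]=1.
Step 6: smallest deg-1 vertex = 8, p_6 = 4. Add edge {4,8}. Now deg[8]=0, deg[4]=2.
Step 7: smallest deg-1 vertex = 9, p_7 = 4. Add edge {4,9}. Now deg[9]=0, deg[4]=1.
Step 8: smallest deg-1 vertex = 4, p_8 = 1. Add edge {1,4}. Now deg[4]=0, deg[1]=1.
Step 9: smallest deg-1 vertex = 1, p_9 = 11. Add edge {1,11}. Now deg[1]=0, deg[11]=1.
Final: two remaining deg-1 vertices are 10, 11. Add edge {10,11}.

Answer: 2 3
1 5
3 6
3 4
7 10
4 8
4 9
1 4
1 11
10 11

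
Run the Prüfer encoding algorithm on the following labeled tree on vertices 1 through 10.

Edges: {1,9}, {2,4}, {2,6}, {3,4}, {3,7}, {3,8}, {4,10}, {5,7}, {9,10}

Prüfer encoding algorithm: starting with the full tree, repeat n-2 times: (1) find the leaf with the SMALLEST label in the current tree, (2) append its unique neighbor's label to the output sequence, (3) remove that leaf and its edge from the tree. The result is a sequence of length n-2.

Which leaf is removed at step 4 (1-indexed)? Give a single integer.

Answer: 2

Derivation:
Step 1: current leaves = {1,5,6,8}. Remove leaf 1 (neighbor: 9).
Step 2: current leaves = {5,6,8,9}. Remove leaf 5 (neighbor: 7).
Step 3: current leaves = {6,7,8,9}. Remove leaf 6 (neighbor: 2).
Step 4: current leaves = {2,7,8,9}. Remove leaf 2 (neighbor: 4).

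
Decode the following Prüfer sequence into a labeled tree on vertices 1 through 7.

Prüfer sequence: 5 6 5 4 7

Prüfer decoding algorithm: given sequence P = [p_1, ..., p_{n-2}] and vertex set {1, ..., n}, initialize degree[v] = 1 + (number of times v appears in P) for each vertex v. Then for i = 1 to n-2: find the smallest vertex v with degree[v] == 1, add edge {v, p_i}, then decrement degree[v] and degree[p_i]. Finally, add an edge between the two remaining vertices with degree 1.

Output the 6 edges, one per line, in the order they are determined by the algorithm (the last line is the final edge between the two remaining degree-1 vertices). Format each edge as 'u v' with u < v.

Initial degrees: {1:1, 2:1, 3:1, 4:2, 5:3, 6:2, 7:2}
Step 1: smallest deg-1 vertex = 1, p_1 = 5. Add edge {1,5}. Now deg[1]=0, deg[5]=2.
Step 2: smallest deg-1 vertex = 2, p_2 = 6. Add edge {2,6}. Now deg[2]=0, deg[6]=1.
Step 3: smallest deg-1 vertex = 3, p_3 = 5. Add edge {3,5}. Now deg[3]=0, deg[5]=1.
Step 4: smallest deg-1 vertex = 5, p_4 = 4. Add edge {4,5}. Now deg[5]=0, deg[4]=1.
Step 5: smallest deg-1 vertex = 4, p_5 = 7. Add edge {4,7}. Now deg[4]=0, deg[7]=1.
Final: two remaining deg-1 vertices are 6, 7. Add edge {6,7}.

Answer: 1 5
2 6
3 5
4 5
4 7
6 7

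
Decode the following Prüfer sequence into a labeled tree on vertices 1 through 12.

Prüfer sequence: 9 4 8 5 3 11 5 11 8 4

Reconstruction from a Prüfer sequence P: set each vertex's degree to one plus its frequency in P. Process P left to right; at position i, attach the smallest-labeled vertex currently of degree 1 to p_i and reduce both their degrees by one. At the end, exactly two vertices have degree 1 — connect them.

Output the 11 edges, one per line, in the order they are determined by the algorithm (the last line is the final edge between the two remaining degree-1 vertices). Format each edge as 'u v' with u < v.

Initial degrees: {1:1, 2:1, 3:2, 4:3, 5:3, 6:1, 7:1, 8:3, 9:2, 10:1, 11:3, 12:1}
Step 1: smallest deg-1 vertex = 1, p_1 = 9. Add edge {1,9}. Now deg[1]=0, deg[9]=1.
Step 2: smallest deg-1 vertex = 2, p_2 = 4. Add edge {2,4}. Now deg[2]=0, deg[4]=2.
Step 3: smallest deg-1 vertex = 6, p_3 = 8. Add edge {6,8}. Now deg[6]=0, deg[8]=2.
Step 4: smallest deg-1 vertex = 7, p_4 = 5. Add edge {5,7}. Now deg[7]=0, deg[5]=2.
Step 5: smallest deg-1 vertex = 9, p_5 = 3. Add edge {3,9}. Now deg[9]=0, deg[3]=1.
Step 6: smallest deg-1 vertex = 3, p_6 = 11. Add edge {3,11}. Now deg[3]=0, deg[11]=2.
Step 7: smallest deg-1 vertex = 10, p_7 = 5. Add edge {5,10}. Now deg[10]=0, deg[5]=1.
Step 8: smallest deg-1 vertex = 5, p_8 = 11. Add edge {5,11}. Now deg[5]=0, deg[11]=1.
Step 9: smallest deg-1 vertex = 11, p_9 = 8. Add edge {8,11}. Now deg[11]=0, deg[8]=1.
Step 10: smallest deg-1 vertex = 8, p_10 = 4. Add edge {4,8}. Now deg[8]=0, deg[4]=1.
Final: two remaining deg-1 vertices are 4, 12. Add edge {4,12}.

Answer: 1 9
2 4
6 8
5 7
3 9
3 11
5 10
5 11
8 11
4 8
4 12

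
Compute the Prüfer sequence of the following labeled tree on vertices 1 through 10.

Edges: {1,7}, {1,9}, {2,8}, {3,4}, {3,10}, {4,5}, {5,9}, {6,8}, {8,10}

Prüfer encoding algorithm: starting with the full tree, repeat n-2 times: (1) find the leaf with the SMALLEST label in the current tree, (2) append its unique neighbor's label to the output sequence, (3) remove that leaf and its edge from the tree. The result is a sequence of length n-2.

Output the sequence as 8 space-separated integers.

Step 1: leaves = {2,6,7}. Remove smallest leaf 2, emit neighbor 8.
Step 2: leaves = {6,7}. Remove smallest leaf 6, emit neighbor 8.
Step 3: leaves = {7,8}. Remove smallest leaf 7, emit neighbor 1.
Step 4: leaves = {1,8}. Remove smallest leaf 1, emit neighbor 9.
Step 5: leaves = {8,9}. Remove smallest leaf 8, emit neighbor 10.
Step 6: leaves = {9,10}. Remove smallest leaf 9, emit neighbor 5.
Step 7: leaves = {5,10}. Remove smallest leaf 5, emit neighbor 4.
Step 8: leaves = {4,10}. Remove smallest leaf 4, emit neighbor 3.
Done: 2 vertices remain (3, 10). Sequence = [8 8 1 9 10 5 4 3]

Answer: 8 8 1 9 10 5 4 3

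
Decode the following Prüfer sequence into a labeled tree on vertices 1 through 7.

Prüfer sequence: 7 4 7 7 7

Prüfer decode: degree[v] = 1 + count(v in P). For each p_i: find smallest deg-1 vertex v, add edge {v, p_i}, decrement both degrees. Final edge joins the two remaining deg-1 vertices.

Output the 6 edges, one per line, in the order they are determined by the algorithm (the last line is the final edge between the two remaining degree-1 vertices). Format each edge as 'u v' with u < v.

Initial degrees: {1:1, 2:1, 3:1, 4:2, 5:1, 6:1, 7:5}
Step 1: smallest deg-1 vertex = 1, p_1 = 7. Add edge {1,7}. Now deg[1]=0, deg[7]=4.
Step 2: smallest deg-1 vertex = 2, p_2 = 4. Add edge {2,4}. Now deg[2]=0, deg[4]=1.
Step 3: smallest deg-1 vertex = 3, p_3 = 7. Add edge {3,7}. Now deg[3]=0, deg[7]=3.
Step 4: smallest deg-1 vertex = 4, p_4 = 7. Add edge {4,7}. Now deg[4]=0, deg[7]=2.
Step 5: smallest deg-1 vertex = 5, p_5 = 7. Add edge {5,7}. Now deg[5]=0, deg[7]=1.
Final: two remaining deg-1 vertices are 6, 7. Add edge {6,7}.

Answer: 1 7
2 4
3 7
4 7
5 7
6 7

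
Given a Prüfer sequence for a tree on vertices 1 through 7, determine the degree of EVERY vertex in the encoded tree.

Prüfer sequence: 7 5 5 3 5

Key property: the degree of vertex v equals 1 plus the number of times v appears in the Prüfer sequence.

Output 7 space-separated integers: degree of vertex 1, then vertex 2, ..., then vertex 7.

p_1 = 7: count[7] becomes 1
p_2 = 5: count[5] becomes 1
p_3 = 5: count[5] becomes 2
p_4 = 3: count[3] becomes 1
p_5 = 5: count[5] becomes 3
Degrees (1 + count): deg[1]=1+0=1, deg[2]=1+0=1, deg[3]=1+1=2, deg[4]=1+0=1, deg[5]=1+3=4, deg[6]=1+0=1, deg[7]=1+1=2

Answer: 1 1 2 1 4 1 2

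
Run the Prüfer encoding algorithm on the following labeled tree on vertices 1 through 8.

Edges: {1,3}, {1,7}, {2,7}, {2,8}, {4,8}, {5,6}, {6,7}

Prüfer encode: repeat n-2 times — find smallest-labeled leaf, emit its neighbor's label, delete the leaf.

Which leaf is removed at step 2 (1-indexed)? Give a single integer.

Answer: 1

Derivation:
Step 1: current leaves = {3,4,5}. Remove leaf 3 (neighbor: 1).
Step 2: current leaves = {1,4,5}. Remove leaf 1 (neighbor: 7).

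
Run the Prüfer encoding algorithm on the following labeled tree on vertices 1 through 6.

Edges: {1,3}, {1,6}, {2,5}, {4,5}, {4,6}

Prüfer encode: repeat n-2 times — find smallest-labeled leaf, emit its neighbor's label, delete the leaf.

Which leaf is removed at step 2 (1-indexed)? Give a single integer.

Answer: 3

Derivation:
Step 1: current leaves = {2,3}. Remove leaf 2 (neighbor: 5).
Step 2: current leaves = {3,5}. Remove leaf 3 (neighbor: 1).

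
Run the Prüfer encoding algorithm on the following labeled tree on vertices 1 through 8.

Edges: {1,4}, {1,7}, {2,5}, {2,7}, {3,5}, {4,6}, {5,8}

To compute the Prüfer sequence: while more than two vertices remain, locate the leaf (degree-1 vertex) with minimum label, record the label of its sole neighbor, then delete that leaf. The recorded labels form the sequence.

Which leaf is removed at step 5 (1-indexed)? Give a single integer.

Answer: 7

Derivation:
Step 1: current leaves = {3,6,8}. Remove leaf 3 (neighbor: 5).
Step 2: current leaves = {6,8}. Remove leaf 6 (neighbor: 4).
Step 3: current leaves = {4,8}. Remove leaf 4 (neighbor: 1).
Step 4: current leaves = {1,8}. Remove leaf 1 (neighbor: 7).
Step 5: current leaves = {7,8}. Remove leaf 7 (neighbor: 2).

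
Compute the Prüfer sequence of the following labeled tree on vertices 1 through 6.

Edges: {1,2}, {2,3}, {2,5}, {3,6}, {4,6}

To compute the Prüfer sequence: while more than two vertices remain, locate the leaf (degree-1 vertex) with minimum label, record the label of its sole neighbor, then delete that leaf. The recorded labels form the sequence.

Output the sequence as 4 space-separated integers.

Step 1: leaves = {1,4,5}. Remove smallest leaf 1, emit neighbor 2.
Step 2: leaves = {4,5}. Remove smallest leaf 4, emit neighbor 6.
Step 3: leaves = {5,6}. Remove smallest leaf 5, emit neighbor 2.
Step 4: leaves = {2,6}. Remove smallest leaf 2, emit neighbor 3.
Done: 2 vertices remain (3, 6). Sequence = [2 6 2 3]

Answer: 2 6 2 3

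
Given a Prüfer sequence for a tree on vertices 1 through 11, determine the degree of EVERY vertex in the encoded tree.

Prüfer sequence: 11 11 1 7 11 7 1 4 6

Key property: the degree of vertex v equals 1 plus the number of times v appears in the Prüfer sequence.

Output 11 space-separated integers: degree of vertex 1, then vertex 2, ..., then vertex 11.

p_1 = 11: count[11] becomes 1
p_2 = 11: count[11] becomes 2
p_3 = 1: count[1] becomes 1
p_4 = 7: count[7] becomes 1
p_5 = 11: count[11] becomes 3
p_6 = 7: count[7] becomes 2
p_7 = 1: count[1] becomes 2
p_8 = 4: count[4] becomes 1
p_9 = 6: count[6] becomes 1
Degrees (1 + count): deg[1]=1+2=3, deg[2]=1+0=1, deg[3]=1+0=1, deg[4]=1+1=2, deg[5]=1+0=1, deg[6]=1+1=2, deg[7]=1+2=3, deg[8]=1+0=1, deg[9]=1+0=1, deg[10]=1+0=1, deg[11]=1+3=4

Answer: 3 1 1 2 1 2 3 1 1 1 4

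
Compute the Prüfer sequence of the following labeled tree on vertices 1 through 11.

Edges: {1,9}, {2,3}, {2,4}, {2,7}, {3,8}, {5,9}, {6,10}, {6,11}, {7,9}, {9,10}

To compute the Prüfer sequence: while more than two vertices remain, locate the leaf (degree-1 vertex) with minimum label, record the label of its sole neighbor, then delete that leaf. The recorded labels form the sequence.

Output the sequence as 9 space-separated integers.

Step 1: leaves = {1,4,5,8,11}. Remove smallest leaf 1, emit neighbor 9.
Step 2: leaves = {4,5,8,11}. Remove smallest leaf 4, emit neighbor 2.
Step 3: leaves = {5,8,11}. Remove smallest leaf 5, emit neighbor 9.
Step 4: leaves = {8,11}. Remove smallest leaf 8, emit neighbor 3.
Step 5: leaves = {3,11}. Remove smallest leaf 3, emit neighbor 2.
Step 6: leaves = {2,11}. Remove smallest leaf 2, emit neighbor 7.
Step 7: leaves = {7,11}. Remove smallest leaf 7, emit neighbor 9.
Step 8: leaves = {9,11}. Remove smallest leaf 9, emit neighbor 10.
Step 9: leaves = {10,11}. Remove smallest leaf 10, emit neighbor 6.
Done: 2 vertices remain (6, 11). Sequence = [9 2 9 3 2 7 9 10 6]

Answer: 9 2 9 3 2 7 9 10 6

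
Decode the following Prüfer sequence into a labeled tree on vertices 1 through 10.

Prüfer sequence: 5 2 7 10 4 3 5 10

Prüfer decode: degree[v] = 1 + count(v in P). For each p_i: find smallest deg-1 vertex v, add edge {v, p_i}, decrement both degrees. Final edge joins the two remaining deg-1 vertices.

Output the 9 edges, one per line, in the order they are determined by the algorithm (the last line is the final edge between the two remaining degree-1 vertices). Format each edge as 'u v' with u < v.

Answer: 1 5
2 6
2 7
7 10
4 8
3 4
3 5
5 10
9 10

Derivation:
Initial degrees: {1:1, 2:2, 3:2, 4:2, 5:3, 6:1, 7:2, 8:1, 9:1, 10:3}
Step 1: smallest deg-1 vertex = 1, p_1 = 5. Add edge {1,5}. Now deg[1]=0, deg[5]=2.
Step 2: smallest deg-1 vertex = 6, p_2 = 2. Add edge {2,6}. Now deg[6]=0, deg[2]=1.
Step 3: smallest deg-1 vertex = 2, p_3 = 7. Add edge {2,7}. Now deg[2]=0, deg[7]=1.
Step 4: smallest deg-1 vertex = 7, p_4 = 10. Add edge {7,10}. Now deg[7]=0, deg[10]=2.
Step 5: smallest deg-1 vertex = 8, p_5 = 4. Add edge {4,8}. Now deg[8]=0, deg[4]=1.
Step 6: smallest deg-1 vertex = 4, p_6 = 3. Add edge {3,4}. Now deg[4]=0, deg[3]=1.
Step 7: smallest deg-1 vertex = 3, p_7 = 5. Add edge {3,5}. Now deg[3]=0, deg[5]=1.
Step 8: smallest deg-1 vertex = 5, p_8 = 10. Add edge {5,10}. Now deg[5]=0, deg[10]=1.
Final: two remaining deg-1 vertices are 9, 10. Add edge {9,10}.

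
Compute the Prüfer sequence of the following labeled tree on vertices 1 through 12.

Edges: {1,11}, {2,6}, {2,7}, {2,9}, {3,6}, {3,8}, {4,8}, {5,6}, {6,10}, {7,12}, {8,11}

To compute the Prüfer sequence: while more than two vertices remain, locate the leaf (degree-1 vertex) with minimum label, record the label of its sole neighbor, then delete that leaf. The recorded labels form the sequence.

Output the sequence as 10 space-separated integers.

Answer: 11 8 6 2 6 8 3 6 2 7

Derivation:
Step 1: leaves = {1,4,5,9,10,12}. Remove smallest leaf 1, emit neighbor 11.
Step 2: leaves = {4,5,9,10,11,12}. Remove smallest leaf 4, emit neighbor 8.
Step 3: leaves = {5,9,10,11,12}. Remove smallest leaf 5, emit neighbor 6.
Step 4: leaves = {9,10,11,12}. Remove smallest leaf 9, emit neighbor 2.
Step 5: leaves = {10,11,12}. Remove smallest leaf 10, emit neighbor 6.
Step 6: leaves = {11,12}. Remove smallest leaf 11, emit neighbor 8.
Step 7: leaves = {8,12}. Remove smallest leaf 8, emit neighbor 3.
Step 8: leaves = {3,12}. Remove smallest leaf 3, emit neighbor 6.
Step 9: leaves = {6,12}. Remove smallest leaf 6, emit neighbor 2.
Step 10: leaves = {2,12}. Remove smallest leaf 2, emit neighbor 7.
Done: 2 vertices remain (7, 12). Sequence = [11 8 6 2 6 8 3 6 2 7]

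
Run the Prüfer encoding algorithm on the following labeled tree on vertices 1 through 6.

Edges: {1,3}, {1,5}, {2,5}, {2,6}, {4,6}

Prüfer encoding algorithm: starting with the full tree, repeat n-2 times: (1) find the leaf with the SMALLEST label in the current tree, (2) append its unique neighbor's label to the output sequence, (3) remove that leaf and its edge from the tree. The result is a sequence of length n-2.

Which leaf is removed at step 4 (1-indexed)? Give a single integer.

Step 1: current leaves = {3,4}. Remove leaf 3 (neighbor: 1).
Step 2: current leaves = {1,4}. Remove leaf 1 (neighbor: 5).
Step 3: current leaves = {4,5}. Remove leaf 4 (neighbor: 6).
Step 4: current leaves = {5,6}. Remove leaf 5 (neighbor: 2).

Answer: 5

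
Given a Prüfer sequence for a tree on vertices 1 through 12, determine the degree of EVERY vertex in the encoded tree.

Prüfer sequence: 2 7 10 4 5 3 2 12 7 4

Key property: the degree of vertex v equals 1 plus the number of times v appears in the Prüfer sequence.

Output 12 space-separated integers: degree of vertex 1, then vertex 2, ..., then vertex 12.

Answer: 1 3 2 3 2 1 3 1 1 2 1 2

Derivation:
p_1 = 2: count[2] becomes 1
p_2 = 7: count[7] becomes 1
p_3 = 10: count[10] becomes 1
p_4 = 4: count[4] becomes 1
p_5 = 5: count[5] becomes 1
p_6 = 3: count[3] becomes 1
p_7 = 2: count[2] becomes 2
p_8 = 12: count[12] becomes 1
p_9 = 7: count[7] becomes 2
p_10 = 4: count[4] becomes 2
Degrees (1 + count): deg[1]=1+0=1, deg[2]=1+2=3, deg[3]=1+1=2, deg[4]=1+2=3, deg[5]=1+1=2, deg[6]=1+0=1, deg[7]=1+2=3, deg[8]=1+0=1, deg[9]=1+0=1, deg[10]=1+1=2, deg[11]=1+0=1, deg[12]=1+1=2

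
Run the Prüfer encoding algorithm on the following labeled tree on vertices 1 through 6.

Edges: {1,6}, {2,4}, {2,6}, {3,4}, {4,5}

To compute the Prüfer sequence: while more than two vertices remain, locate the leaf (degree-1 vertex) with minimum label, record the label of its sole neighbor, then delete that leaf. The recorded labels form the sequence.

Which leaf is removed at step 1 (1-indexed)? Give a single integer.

Answer: 1

Derivation:
Step 1: current leaves = {1,3,5}. Remove leaf 1 (neighbor: 6).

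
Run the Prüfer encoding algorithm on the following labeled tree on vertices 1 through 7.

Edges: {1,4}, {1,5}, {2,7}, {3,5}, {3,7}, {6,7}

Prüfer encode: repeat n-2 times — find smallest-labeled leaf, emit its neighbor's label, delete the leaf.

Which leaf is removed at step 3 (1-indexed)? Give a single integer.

Step 1: current leaves = {2,4,6}. Remove leaf 2 (neighbor: 7).
Step 2: current leaves = {4,6}. Remove leaf 4 (neighbor: 1).
Step 3: current leaves = {1,6}. Remove leaf 1 (neighbor: 5).

Answer: 1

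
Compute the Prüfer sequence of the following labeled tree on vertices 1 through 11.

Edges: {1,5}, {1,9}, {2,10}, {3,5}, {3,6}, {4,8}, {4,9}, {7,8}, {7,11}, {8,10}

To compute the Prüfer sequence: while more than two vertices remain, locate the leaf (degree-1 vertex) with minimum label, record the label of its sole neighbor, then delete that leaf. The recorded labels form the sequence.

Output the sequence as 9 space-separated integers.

Answer: 10 3 5 1 9 4 8 8 7

Derivation:
Step 1: leaves = {2,6,11}. Remove smallest leaf 2, emit neighbor 10.
Step 2: leaves = {6,10,11}. Remove smallest leaf 6, emit neighbor 3.
Step 3: leaves = {3,10,11}. Remove smallest leaf 3, emit neighbor 5.
Step 4: leaves = {5,10,11}. Remove smallest leaf 5, emit neighbor 1.
Step 5: leaves = {1,10,11}. Remove smallest leaf 1, emit neighbor 9.
Step 6: leaves = {9,10,11}. Remove smallest leaf 9, emit neighbor 4.
Step 7: leaves = {4,10,11}. Remove smallest leaf 4, emit neighbor 8.
Step 8: leaves = {10,11}. Remove smallest leaf 10, emit neighbor 8.
Step 9: leaves = {8,11}. Remove smallest leaf 8, emit neighbor 7.
Done: 2 vertices remain (7, 11). Sequence = [10 3 5 1 9 4 8 8 7]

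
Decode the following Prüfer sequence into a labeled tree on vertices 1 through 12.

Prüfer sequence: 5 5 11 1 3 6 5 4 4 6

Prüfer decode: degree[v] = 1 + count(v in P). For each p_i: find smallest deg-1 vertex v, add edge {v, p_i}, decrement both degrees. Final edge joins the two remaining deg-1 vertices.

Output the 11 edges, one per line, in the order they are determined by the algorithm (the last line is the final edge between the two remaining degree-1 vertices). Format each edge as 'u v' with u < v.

Answer: 2 5
5 7
8 11
1 9
1 3
3 6
5 10
4 5
4 11
4 6
6 12

Derivation:
Initial degrees: {1:2, 2:1, 3:2, 4:3, 5:4, 6:3, 7:1, 8:1, 9:1, 10:1, 11:2, 12:1}
Step 1: smallest deg-1 vertex = 2, p_1 = 5. Add edge {2,5}. Now deg[2]=0, deg[5]=3.
Step 2: smallest deg-1 vertex = 7, p_2 = 5. Add edge {5,7}. Now deg[7]=0, deg[5]=2.
Step 3: smallest deg-1 vertex = 8, p_3 = 11. Add edge {8,11}. Now deg[8]=0, deg[11]=1.
Step 4: smallest deg-1 vertex = 9, p_4 = 1. Add edge {1,9}. Now deg[9]=0, deg[1]=1.
Step 5: smallest deg-1 vertex = 1, p_5 = 3. Add edge {1,3}. Now deg[1]=0, deg[3]=1.
Step 6: smallest deg-1 vertex = 3, p_6 = 6. Add edge {3,6}. Now deg[3]=0, deg[6]=2.
Step 7: smallest deg-1 vertex = 10, p_7 = 5. Add edge {5,10}. Now deg[10]=0, deg[5]=1.
Step 8: smallest deg-1 vertex = 5, p_8 = 4. Add edge {4,5}. Now deg[5]=0, deg[4]=2.
Step 9: smallest deg-1 vertex = 11, p_9 = 4. Add edge {4,11}. Now deg[11]=0, deg[4]=1.
Step 10: smallest deg-1 vertex = 4, p_10 = 6. Add edge {4,6}. Now deg[4]=0, deg[6]=1.
Final: two remaining deg-1 vertices are 6, 12. Add edge {6,12}.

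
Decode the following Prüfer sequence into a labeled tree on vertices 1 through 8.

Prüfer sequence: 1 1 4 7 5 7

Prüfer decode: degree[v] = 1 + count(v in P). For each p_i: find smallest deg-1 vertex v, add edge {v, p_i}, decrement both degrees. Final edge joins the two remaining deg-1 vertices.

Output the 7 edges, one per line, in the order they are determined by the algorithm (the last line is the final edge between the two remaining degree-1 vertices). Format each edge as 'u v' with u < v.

Answer: 1 2
1 3
1 4
4 7
5 6
5 7
7 8

Derivation:
Initial degrees: {1:3, 2:1, 3:1, 4:2, 5:2, 6:1, 7:3, 8:1}
Step 1: smallest deg-1 vertex = 2, p_1 = 1. Add edge {1,2}. Now deg[2]=0, deg[1]=2.
Step 2: smallest deg-1 vertex = 3, p_2 = 1. Add edge {1,3}. Now deg[3]=0, deg[1]=1.
Step 3: smallest deg-1 vertex = 1, p_3 = 4. Add edge {1,4}. Now deg[1]=0, deg[4]=1.
Step 4: smallest deg-1 vertex = 4, p_4 = 7. Add edge {4,7}. Now deg[4]=0, deg[7]=2.
Step 5: smallest deg-1 vertex = 6, p_5 = 5. Add edge {5,6}. Now deg[6]=0, deg[5]=1.
Step 6: smallest deg-1 vertex = 5, p_6 = 7. Add edge {5,7}. Now deg[5]=0, deg[7]=1.
Final: two remaining deg-1 vertices are 7, 8. Add edge {7,8}.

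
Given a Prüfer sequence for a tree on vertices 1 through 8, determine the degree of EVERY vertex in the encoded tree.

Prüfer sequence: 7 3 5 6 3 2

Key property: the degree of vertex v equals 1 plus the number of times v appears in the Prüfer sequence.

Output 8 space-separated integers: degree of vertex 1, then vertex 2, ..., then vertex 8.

Answer: 1 2 3 1 2 2 2 1

Derivation:
p_1 = 7: count[7] becomes 1
p_2 = 3: count[3] becomes 1
p_3 = 5: count[5] becomes 1
p_4 = 6: count[6] becomes 1
p_5 = 3: count[3] becomes 2
p_6 = 2: count[2] becomes 1
Degrees (1 + count): deg[1]=1+0=1, deg[2]=1+1=2, deg[3]=1+2=3, deg[4]=1+0=1, deg[5]=1+1=2, deg[6]=1+1=2, deg[7]=1+1=2, deg[8]=1+0=1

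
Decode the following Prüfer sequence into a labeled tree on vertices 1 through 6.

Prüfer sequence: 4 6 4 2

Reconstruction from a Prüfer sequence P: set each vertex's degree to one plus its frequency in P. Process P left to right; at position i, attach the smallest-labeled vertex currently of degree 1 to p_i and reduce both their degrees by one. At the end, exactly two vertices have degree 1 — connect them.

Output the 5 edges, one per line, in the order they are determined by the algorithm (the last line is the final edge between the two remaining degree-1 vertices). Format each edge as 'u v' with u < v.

Answer: 1 4
3 6
4 5
2 4
2 6

Derivation:
Initial degrees: {1:1, 2:2, 3:1, 4:3, 5:1, 6:2}
Step 1: smallest deg-1 vertex = 1, p_1 = 4. Add edge {1,4}. Now deg[1]=0, deg[4]=2.
Step 2: smallest deg-1 vertex = 3, p_2 = 6. Add edge {3,6}. Now deg[3]=0, deg[6]=1.
Step 3: smallest deg-1 vertex = 5, p_3 = 4. Add edge {4,5}. Now deg[5]=0, deg[4]=1.
Step 4: smallest deg-1 vertex = 4, p_4 = 2. Add edge {2,4}. Now deg[4]=0, deg[2]=1.
Final: two remaining deg-1 vertices are 2, 6. Add edge {2,6}.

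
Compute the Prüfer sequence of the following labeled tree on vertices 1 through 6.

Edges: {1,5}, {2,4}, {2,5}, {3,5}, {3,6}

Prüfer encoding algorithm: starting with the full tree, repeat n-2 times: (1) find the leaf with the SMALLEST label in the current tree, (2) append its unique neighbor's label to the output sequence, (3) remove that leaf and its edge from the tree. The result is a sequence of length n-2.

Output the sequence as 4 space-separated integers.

Answer: 5 2 5 3

Derivation:
Step 1: leaves = {1,4,6}. Remove smallest leaf 1, emit neighbor 5.
Step 2: leaves = {4,6}. Remove smallest leaf 4, emit neighbor 2.
Step 3: leaves = {2,6}. Remove smallest leaf 2, emit neighbor 5.
Step 4: leaves = {5,6}. Remove smallest leaf 5, emit neighbor 3.
Done: 2 vertices remain (3, 6). Sequence = [5 2 5 3]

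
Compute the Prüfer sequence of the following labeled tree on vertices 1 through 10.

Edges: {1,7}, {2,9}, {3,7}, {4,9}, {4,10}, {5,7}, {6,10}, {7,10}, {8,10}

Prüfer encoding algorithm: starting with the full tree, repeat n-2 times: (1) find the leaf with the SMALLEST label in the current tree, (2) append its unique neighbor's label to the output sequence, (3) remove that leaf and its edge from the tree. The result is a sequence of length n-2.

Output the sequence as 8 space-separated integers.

Step 1: leaves = {1,2,3,5,6,8}. Remove smallest leaf 1, emit neighbor 7.
Step 2: leaves = {2,3,5,6,8}. Remove smallest leaf 2, emit neighbor 9.
Step 3: leaves = {3,5,6,8,9}. Remove smallest leaf 3, emit neighbor 7.
Step 4: leaves = {5,6,8,9}. Remove smallest leaf 5, emit neighbor 7.
Step 5: leaves = {6,7,8,9}. Remove smallest leaf 6, emit neighbor 10.
Step 6: leaves = {7,8,9}. Remove smallest leaf 7, emit neighbor 10.
Step 7: leaves = {8,9}. Remove smallest leaf 8, emit neighbor 10.
Step 8: leaves = {9,10}. Remove smallest leaf 9, emit neighbor 4.
Done: 2 vertices remain (4, 10). Sequence = [7 9 7 7 10 10 10 4]

Answer: 7 9 7 7 10 10 10 4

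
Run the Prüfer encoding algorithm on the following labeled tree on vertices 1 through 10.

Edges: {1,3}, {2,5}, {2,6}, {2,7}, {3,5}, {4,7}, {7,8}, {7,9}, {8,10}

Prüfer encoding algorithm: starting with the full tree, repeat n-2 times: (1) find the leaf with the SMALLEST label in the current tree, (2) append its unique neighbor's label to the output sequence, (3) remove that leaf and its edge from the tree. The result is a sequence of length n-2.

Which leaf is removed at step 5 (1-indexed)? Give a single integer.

Step 1: current leaves = {1,4,6,9,10}. Remove leaf 1 (neighbor: 3).
Step 2: current leaves = {3,4,6,9,10}. Remove leaf 3 (neighbor: 5).
Step 3: current leaves = {4,5,6,9,10}. Remove leaf 4 (neighbor: 7).
Step 4: current leaves = {5,6,9,10}. Remove leaf 5 (neighbor: 2).
Step 5: current leaves = {6,9,10}. Remove leaf 6 (neighbor: 2).

Answer: 6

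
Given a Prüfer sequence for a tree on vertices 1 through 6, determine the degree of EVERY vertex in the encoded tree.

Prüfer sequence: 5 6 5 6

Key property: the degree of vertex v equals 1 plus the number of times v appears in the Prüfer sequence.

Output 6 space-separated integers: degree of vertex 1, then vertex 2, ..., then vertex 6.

Answer: 1 1 1 1 3 3

Derivation:
p_1 = 5: count[5] becomes 1
p_2 = 6: count[6] becomes 1
p_3 = 5: count[5] becomes 2
p_4 = 6: count[6] becomes 2
Degrees (1 + count): deg[1]=1+0=1, deg[2]=1+0=1, deg[3]=1+0=1, deg[4]=1+0=1, deg[5]=1+2=3, deg[6]=1+2=3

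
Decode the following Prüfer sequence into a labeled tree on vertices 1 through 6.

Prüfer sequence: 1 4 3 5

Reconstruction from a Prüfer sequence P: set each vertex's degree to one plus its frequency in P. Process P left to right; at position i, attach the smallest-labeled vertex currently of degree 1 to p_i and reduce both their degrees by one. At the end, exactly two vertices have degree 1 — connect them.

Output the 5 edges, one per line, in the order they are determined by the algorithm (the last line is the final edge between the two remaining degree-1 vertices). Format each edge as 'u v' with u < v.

Answer: 1 2
1 4
3 4
3 5
5 6

Derivation:
Initial degrees: {1:2, 2:1, 3:2, 4:2, 5:2, 6:1}
Step 1: smallest deg-1 vertex = 2, p_1 = 1. Add edge {1,2}. Now deg[2]=0, deg[1]=1.
Step 2: smallest deg-1 vertex = 1, p_2 = 4. Add edge {1,4}. Now deg[1]=0, deg[4]=1.
Step 3: smallest deg-1 vertex = 4, p_3 = 3. Add edge {3,4}. Now deg[4]=0, deg[3]=1.
Step 4: smallest deg-1 vertex = 3, p_4 = 5. Add edge {3,5}. Now deg[3]=0, deg[5]=1.
Final: two remaining deg-1 vertices are 5, 6. Add edge {5,6}.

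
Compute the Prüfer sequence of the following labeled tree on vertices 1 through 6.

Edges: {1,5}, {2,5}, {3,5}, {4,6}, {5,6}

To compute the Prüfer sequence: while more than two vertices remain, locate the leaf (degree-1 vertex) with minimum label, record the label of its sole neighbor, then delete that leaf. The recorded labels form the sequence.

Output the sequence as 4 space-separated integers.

Step 1: leaves = {1,2,3,4}. Remove smallest leaf 1, emit neighbor 5.
Step 2: leaves = {2,3,4}. Remove smallest leaf 2, emit neighbor 5.
Step 3: leaves = {3,4}. Remove smallest leaf 3, emit neighbor 5.
Step 4: leaves = {4,5}. Remove smallest leaf 4, emit neighbor 6.
Done: 2 vertices remain (5, 6). Sequence = [5 5 5 6]

Answer: 5 5 5 6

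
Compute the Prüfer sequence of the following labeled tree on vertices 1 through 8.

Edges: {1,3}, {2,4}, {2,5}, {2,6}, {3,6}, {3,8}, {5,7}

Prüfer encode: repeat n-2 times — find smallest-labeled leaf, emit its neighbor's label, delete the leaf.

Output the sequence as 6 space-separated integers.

Answer: 3 2 5 2 6 3

Derivation:
Step 1: leaves = {1,4,7,8}. Remove smallest leaf 1, emit neighbor 3.
Step 2: leaves = {4,7,8}. Remove smallest leaf 4, emit neighbor 2.
Step 3: leaves = {7,8}. Remove smallest leaf 7, emit neighbor 5.
Step 4: leaves = {5,8}. Remove smallest leaf 5, emit neighbor 2.
Step 5: leaves = {2,8}. Remove smallest leaf 2, emit neighbor 6.
Step 6: leaves = {6,8}. Remove smallest leaf 6, emit neighbor 3.
Done: 2 vertices remain (3, 8). Sequence = [3 2 5 2 6 3]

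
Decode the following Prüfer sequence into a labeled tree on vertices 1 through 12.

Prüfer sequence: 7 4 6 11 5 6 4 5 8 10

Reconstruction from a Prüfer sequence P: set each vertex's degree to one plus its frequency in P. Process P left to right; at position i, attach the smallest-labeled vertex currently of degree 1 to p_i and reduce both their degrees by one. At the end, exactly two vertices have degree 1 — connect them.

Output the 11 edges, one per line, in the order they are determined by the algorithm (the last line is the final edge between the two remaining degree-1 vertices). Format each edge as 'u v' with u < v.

Answer: 1 7
2 4
3 6
7 11
5 9
6 11
4 6
4 5
5 8
8 10
10 12

Derivation:
Initial degrees: {1:1, 2:1, 3:1, 4:3, 5:3, 6:3, 7:2, 8:2, 9:1, 10:2, 11:2, 12:1}
Step 1: smallest deg-1 vertex = 1, p_1 = 7. Add edge {1,7}. Now deg[1]=0, deg[7]=1.
Step 2: smallest deg-1 vertex = 2, p_2 = 4. Add edge {2,4}. Now deg[2]=0, deg[4]=2.
Step 3: smallest deg-1 vertex = 3, p_3 = 6. Add edge {3,6}. Now deg[3]=0, deg[6]=2.
Step 4: smallest deg-1 vertex = 7, p_4 = 11. Add edge {7,11}. Now deg[7]=0, deg[11]=1.
Step 5: smallest deg-1 vertex = 9, p_5 = 5. Add edge {5,9}. Now deg[9]=0, deg[5]=2.
Step 6: smallest deg-1 vertex = 11, p_6 = 6. Add edge {6,11}. Now deg[11]=0, deg[6]=1.
Step 7: smallest deg-1 vertex = 6, p_7 = 4. Add edge {4,6}. Now deg[6]=0, deg[4]=1.
Step 8: smallest deg-1 vertex = 4, p_8 = 5. Add edge {4,5}. Now deg[4]=0, deg[5]=1.
Step 9: smallest deg-1 vertex = 5, p_9 = 8. Add edge {5,8}. Now deg[5]=0, deg[8]=1.
Step 10: smallest deg-1 vertex = 8, p_10 = 10. Add edge {8,10}. Now deg[8]=0, deg[10]=1.
Final: two remaining deg-1 vertices are 10, 12. Add edge {10,12}.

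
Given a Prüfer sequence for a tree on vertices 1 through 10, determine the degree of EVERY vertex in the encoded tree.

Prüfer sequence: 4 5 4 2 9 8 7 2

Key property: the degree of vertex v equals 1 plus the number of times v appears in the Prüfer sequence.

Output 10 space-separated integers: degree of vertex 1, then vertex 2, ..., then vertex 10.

Answer: 1 3 1 3 2 1 2 2 2 1

Derivation:
p_1 = 4: count[4] becomes 1
p_2 = 5: count[5] becomes 1
p_3 = 4: count[4] becomes 2
p_4 = 2: count[2] becomes 1
p_5 = 9: count[9] becomes 1
p_6 = 8: count[8] becomes 1
p_7 = 7: count[7] becomes 1
p_8 = 2: count[2] becomes 2
Degrees (1 + count): deg[1]=1+0=1, deg[2]=1+2=3, deg[3]=1+0=1, deg[4]=1+2=3, deg[5]=1+1=2, deg[6]=1+0=1, deg[7]=1+1=2, deg[8]=1+1=2, deg[9]=1+1=2, deg[10]=1+0=1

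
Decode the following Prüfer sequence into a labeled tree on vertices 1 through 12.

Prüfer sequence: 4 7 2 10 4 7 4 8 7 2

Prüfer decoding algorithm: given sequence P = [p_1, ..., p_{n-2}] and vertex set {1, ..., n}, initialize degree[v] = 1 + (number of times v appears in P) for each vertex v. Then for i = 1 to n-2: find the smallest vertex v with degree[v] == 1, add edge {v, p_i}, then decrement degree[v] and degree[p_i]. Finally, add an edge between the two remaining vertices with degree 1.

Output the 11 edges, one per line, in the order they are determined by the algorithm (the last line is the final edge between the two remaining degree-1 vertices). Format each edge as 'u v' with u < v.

Initial degrees: {1:1, 2:3, 3:1, 4:4, 5:1, 6:1, 7:4, 8:2, 9:1, 10:2, 11:1, 12:1}
Step 1: smallest deg-1 vertex = 1, p_1 = 4. Add edge {1,4}. Now deg[1]=0, deg[4]=3.
Step 2: smallest deg-1 vertex = 3, p_2 = 7. Add edge {3,7}. Now deg[3]=0, deg[7]=3.
Step 3: smallest deg-1 vertex = 5, p_3 = 2. Add edge {2,5}. Now deg[5]=0, deg[2]=2.
Step 4: smallest deg-1 vertex = 6, p_4 = 10. Add edge {6,10}. Now deg[6]=0, deg[10]=1.
Step 5: smallest deg-1 vertex = 9, p_5 = 4. Add edge {4,9}. Now deg[9]=0, deg[4]=2.
Step 6: smallest deg-1 vertex = 10, p_6 = 7. Add edge {7,10}. Now deg[10]=0, deg[7]=2.
Step 7: smallest deg-1 vertex = 11, p_7 = 4. Add edge {4,11}. Now deg[11]=0, deg[4]=1.
Step 8: smallest deg-1 vertex = 4, p_8 = 8. Add edge {4,8}. Now deg[4]=0, deg[8]=1.
Step 9: smallest deg-1 vertex = 8, p_9 = 7. Add edge {7,8}. Now deg[8]=0, deg[7]=1.
Step 10: smallest deg-1 vertex = 7, p_10 = 2. Add edge {2,7}. Now deg[7]=0, deg[2]=1.
Final: two remaining deg-1 vertices are 2, 12. Add edge {2,12}.

Answer: 1 4
3 7
2 5
6 10
4 9
7 10
4 11
4 8
7 8
2 7
2 12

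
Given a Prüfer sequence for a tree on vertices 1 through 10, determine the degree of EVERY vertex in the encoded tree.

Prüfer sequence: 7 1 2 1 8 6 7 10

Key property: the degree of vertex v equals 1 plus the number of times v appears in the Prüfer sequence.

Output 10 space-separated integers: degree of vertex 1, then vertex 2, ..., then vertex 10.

Answer: 3 2 1 1 1 2 3 2 1 2

Derivation:
p_1 = 7: count[7] becomes 1
p_2 = 1: count[1] becomes 1
p_3 = 2: count[2] becomes 1
p_4 = 1: count[1] becomes 2
p_5 = 8: count[8] becomes 1
p_6 = 6: count[6] becomes 1
p_7 = 7: count[7] becomes 2
p_8 = 10: count[10] becomes 1
Degrees (1 + count): deg[1]=1+2=3, deg[2]=1+1=2, deg[3]=1+0=1, deg[4]=1+0=1, deg[5]=1+0=1, deg[6]=1+1=2, deg[7]=1+2=3, deg[8]=1+1=2, deg[9]=1+0=1, deg[10]=1+1=2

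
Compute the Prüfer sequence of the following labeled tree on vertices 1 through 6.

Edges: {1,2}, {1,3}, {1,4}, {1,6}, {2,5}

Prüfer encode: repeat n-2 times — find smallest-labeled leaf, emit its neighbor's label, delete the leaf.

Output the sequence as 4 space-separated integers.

Answer: 1 1 2 1

Derivation:
Step 1: leaves = {3,4,5,6}. Remove smallest leaf 3, emit neighbor 1.
Step 2: leaves = {4,5,6}. Remove smallest leaf 4, emit neighbor 1.
Step 3: leaves = {5,6}. Remove smallest leaf 5, emit neighbor 2.
Step 4: leaves = {2,6}. Remove smallest leaf 2, emit neighbor 1.
Done: 2 vertices remain (1, 6). Sequence = [1 1 2 1]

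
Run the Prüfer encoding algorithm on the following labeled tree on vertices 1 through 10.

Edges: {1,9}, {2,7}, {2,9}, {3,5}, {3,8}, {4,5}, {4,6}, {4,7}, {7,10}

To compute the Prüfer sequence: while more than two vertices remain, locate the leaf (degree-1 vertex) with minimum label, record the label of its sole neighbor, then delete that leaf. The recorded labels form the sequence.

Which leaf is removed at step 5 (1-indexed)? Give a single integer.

Step 1: current leaves = {1,6,8,10}. Remove leaf 1 (neighbor: 9).
Step 2: current leaves = {6,8,9,10}. Remove leaf 6 (neighbor: 4).
Step 3: current leaves = {8,9,10}. Remove leaf 8 (neighbor: 3).
Step 4: current leaves = {3,9,10}. Remove leaf 3 (neighbor: 5).
Step 5: current leaves = {5,9,10}. Remove leaf 5 (neighbor: 4).

Answer: 5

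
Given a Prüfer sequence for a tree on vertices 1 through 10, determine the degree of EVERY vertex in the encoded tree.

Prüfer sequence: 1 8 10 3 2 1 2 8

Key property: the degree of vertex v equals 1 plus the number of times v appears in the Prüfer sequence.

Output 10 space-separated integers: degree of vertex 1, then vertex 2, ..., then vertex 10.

p_1 = 1: count[1] becomes 1
p_2 = 8: count[8] becomes 1
p_3 = 10: count[10] becomes 1
p_4 = 3: count[3] becomes 1
p_5 = 2: count[2] becomes 1
p_6 = 1: count[1] becomes 2
p_7 = 2: count[2] becomes 2
p_8 = 8: count[8] becomes 2
Degrees (1 + count): deg[1]=1+2=3, deg[2]=1+2=3, deg[3]=1+1=2, deg[4]=1+0=1, deg[5]=1+0=1, deg[6]=1+0=1, deg[7]=1+0=1, deg[8]=1+2=3, deg[9]=1+0=1, deg[10]=1+1=2

Answer: 3 3 2 1 1 1 1 3 1 2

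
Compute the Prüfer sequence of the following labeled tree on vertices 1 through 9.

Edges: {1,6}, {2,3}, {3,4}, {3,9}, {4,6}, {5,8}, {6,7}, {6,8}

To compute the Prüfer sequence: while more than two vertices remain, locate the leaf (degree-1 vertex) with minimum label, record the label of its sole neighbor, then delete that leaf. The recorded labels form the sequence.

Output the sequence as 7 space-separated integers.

Answer: 6 3 8 6 6 4 3

Derivation:
Step 1: leaves = {1,2,5,7,9}. Remove smallest leaf 1, emit neighbor 6.
Step 2: leaves = {2,5,7,9}. Remove smallest leaf 2, emit neighbor 3.
Step 3: leaves = {5,7,9}. Remove smallest leaf 5, emit neighbor 8.
Step 4: leaves = {7,8,9}. Remove smallest leaf 7, emit neighbor 6.
Step 5: leaves = {8,9}. Remove smallest leaf 8, emit neighbor 6.
Step 6: leaves = {6,9}. Remove smallest leaf 6, emit neighbor 4.
Step 7: leaves = {4,9}. Remove smallest leaf 4, emit neighbor 3.
Done: 2 vertices remain (3, 9). Sequence = [6 3 8 6 6 4 3]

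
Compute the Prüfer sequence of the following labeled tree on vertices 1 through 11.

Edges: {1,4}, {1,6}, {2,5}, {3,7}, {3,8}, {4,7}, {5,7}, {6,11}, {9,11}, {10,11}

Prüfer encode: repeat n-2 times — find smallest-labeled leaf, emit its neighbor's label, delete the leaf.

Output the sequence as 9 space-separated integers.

Answer: 5 7 3 7 4 1 6 11 11

Derivation:
Step 1: leaves = {2,8,9,10}. Remove smallest leaf 2, emit neighbor 5.
Step 2: leaves = {5,8,9,10}. Remove smallest leaf 5, emit neighbor 7.
Step 3: leaves = {8,9,10}. Remove smallest leaf 8, emit neighbor 3.
Step 4: leaves = {3,9,10}. Remove smallest leaf 3, emit neighbor 7.
Step 5: leaves = {7,9,10}. Remove smallest leaf 7, emit neighbor 4.
Step 6: leaves = {4,9,10}. Remove smallest leaf 4, emit neighbor 1.
Step 7: leaves = {1,9,10}. Remove smallest leaf 1, emit neighbor 6.
Step 8: leaves = {6,9,10}. Remove smallest leaf 6, emit neighbor 11.
Step 9: leaves = {9,10}. Remove smallest leaf 9, emit neighbor 11.
Done: 2 vertices remain (10, 11). Sequence = [5 7 3 7 4 1 6 11 11]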